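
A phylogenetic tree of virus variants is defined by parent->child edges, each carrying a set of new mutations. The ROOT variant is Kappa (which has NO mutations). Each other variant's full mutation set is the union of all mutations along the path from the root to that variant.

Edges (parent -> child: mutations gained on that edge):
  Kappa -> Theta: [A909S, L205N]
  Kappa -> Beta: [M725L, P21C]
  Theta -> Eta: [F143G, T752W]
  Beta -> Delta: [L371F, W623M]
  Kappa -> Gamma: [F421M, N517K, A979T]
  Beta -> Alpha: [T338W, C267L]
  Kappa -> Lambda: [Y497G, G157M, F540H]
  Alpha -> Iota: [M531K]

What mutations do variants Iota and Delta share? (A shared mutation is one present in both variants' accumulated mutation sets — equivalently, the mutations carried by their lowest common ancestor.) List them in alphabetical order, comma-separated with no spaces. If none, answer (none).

Accumulating mutations along path to Iota:
  At Kappa: gained [] -> total []
  At Beta: gained ['M725L', 'P21C'] -> total ['M725L', 'P21C']
  At Alpha: gained ['T338W', 'C267L'] -> total ['C267L', 'M725L', 'P21C', 'T338W']
  At Iota: gained ['M531K'] -> total ['C267L', 'M531K', 'M725L', 'P21C', 'T338W']
Mutations(Iota) = ['C267L', 'M531K', 'M725L', 'P21C', 'T338W']
Accumulating mutations along path to Delta:
  At Kappa: gained [] -> total []
  At Beta: gained ['M725L', 'P21C'] -> total ['M725L', 'P21C']
  At Delta: gained ['L371F', 'W623M'] -> total ['L371F', 'M725L', 'P21C', 'W623M']
Mutations(Delta) = ['L371F', 'M725L', 'P21C', 'W623M']
Intersection: ['C267L', 'M531K', 'M725L', 'P21C', 'T338W'] ∩ ['L371F', 'M725L', 'P21C', 'W623M'] = ['M725L', 'P21C']

Answer: M725L,P21C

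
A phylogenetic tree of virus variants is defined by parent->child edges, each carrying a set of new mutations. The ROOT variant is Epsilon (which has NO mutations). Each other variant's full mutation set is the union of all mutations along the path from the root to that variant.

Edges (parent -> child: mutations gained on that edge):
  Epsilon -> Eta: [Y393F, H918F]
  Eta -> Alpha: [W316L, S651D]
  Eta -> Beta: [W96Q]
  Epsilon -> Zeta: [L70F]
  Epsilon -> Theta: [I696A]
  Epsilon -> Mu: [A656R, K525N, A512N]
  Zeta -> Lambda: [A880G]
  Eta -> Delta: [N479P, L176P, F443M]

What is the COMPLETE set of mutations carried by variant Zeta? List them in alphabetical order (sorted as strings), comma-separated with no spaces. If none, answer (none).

Answer: L70F

Derivation:
At Epsilon: gained [] -> total []
At Zeta: gained ['L70F'] -> total ['L70F']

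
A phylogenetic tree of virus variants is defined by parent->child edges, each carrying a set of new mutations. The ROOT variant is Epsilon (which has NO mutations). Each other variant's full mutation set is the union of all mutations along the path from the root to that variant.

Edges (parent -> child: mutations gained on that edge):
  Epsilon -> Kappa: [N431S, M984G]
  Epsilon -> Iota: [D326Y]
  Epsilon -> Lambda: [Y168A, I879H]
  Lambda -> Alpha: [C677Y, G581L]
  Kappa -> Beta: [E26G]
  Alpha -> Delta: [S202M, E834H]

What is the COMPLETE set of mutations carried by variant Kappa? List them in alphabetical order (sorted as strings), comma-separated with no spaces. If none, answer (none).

At Epsilon: gained [] -> total []
At Kappa: gained ['N431S', 'M984G'] -> total ['M984G', 'N431S']

Answer: M984G,N431S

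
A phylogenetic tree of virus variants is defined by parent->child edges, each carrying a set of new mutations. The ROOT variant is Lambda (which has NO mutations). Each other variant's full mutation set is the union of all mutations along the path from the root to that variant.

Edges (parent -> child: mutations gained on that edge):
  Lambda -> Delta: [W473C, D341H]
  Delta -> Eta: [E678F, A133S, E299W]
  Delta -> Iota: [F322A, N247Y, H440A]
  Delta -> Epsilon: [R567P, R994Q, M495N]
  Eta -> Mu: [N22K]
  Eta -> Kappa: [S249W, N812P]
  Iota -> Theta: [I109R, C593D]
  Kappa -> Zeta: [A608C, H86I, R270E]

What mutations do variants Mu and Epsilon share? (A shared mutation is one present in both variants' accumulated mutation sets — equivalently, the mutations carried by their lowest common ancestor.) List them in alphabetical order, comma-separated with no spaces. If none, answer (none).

Accumulating mutations along path to Mu:
  At Lambda: gained [] -> total []
  At Delta: gained ['W473C', 'D341H'] -> total ['D341H', 'W473C']
  At Eta: gained ['E678F', 'A133S', 'E299W'] -> total ['A133S', 'D341H', 'E299W', 'E678F', 'W473C']
  At Mu: gained ['N22K'] -> total ['A133S', 'D341H', 'E299W', 'E678F', 'N22K', 'W473C']
Mutations(Mu) = ['A133S', 'D341H', 'E299W', 'E678F', 'N22K', 'W473C']
Accumulating mutations along path to Epsilon:
  At Lambda: gained [] -> total []
  At Delta: gained ['W473C', 'D341H'] -> total ['D341H', 'W473C']
  At Epsilon: gained ['R567P', 'R994Q', 'M495N'] -> total ['D341H', 'M495N', 'R567P', 'R994Q', 'W473C']
Mutations(Epsilon) = ['D341H', 'M495N', 'R567P', 'R994Q', 'W473C']
Intersection: ['A133S', 'D341H', 'E299W', 'E678F', 'N22K', 'W473C'] ∩ ['D341H', 'M495N', 'R567P', 'R994Q', 'W473C'] = ['D341H', 'W473C']

Answer: D341H,W473C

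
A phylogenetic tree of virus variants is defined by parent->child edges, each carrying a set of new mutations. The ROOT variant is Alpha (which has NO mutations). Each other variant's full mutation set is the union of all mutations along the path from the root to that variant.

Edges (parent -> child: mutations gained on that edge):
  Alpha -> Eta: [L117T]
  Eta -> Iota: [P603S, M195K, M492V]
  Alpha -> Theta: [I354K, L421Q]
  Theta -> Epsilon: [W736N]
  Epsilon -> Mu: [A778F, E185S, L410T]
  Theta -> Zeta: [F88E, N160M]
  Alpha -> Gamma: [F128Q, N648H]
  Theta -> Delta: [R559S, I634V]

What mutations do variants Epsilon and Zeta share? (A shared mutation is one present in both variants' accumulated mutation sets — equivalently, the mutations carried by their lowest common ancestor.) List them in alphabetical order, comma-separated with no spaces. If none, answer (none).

Answer: I354K,L421Q

Derivation:
Accumulating mutations along path to Epsilon:
  At Alpha: gained [] -> total []
  At Theta: gained ['I354K', 'L421Q'] -> total ['I354K', 'L421Q']
  At Epsilon: gained ['W736N'] -> total ['I354K', 'L421Q', 'W736N']
Mutations(Epsilon) = ['I354K', 'L421Q', 'W736N']
Accumulating mutations along path to Zeta:
  At Alpha: gained [] -> total []
  At Theta: gained ['I354K', 'L421Q'] -> total ['I354K', 'L421Q']
  At Zeta: gained ['F88E', 'N160M'] -> total ['F88E', 'I354K', 'L421Q', 'N160M']
Mutations(Zeta) = ['F88E', 'I354K', 'L421Q', 'N160M']
Intersection: ['I354K', 'L421Q', 'W736N'] ∩ ['F88E', 'I354K', 'L421Q', 'N160M'] = ['I354K', 'L421Q']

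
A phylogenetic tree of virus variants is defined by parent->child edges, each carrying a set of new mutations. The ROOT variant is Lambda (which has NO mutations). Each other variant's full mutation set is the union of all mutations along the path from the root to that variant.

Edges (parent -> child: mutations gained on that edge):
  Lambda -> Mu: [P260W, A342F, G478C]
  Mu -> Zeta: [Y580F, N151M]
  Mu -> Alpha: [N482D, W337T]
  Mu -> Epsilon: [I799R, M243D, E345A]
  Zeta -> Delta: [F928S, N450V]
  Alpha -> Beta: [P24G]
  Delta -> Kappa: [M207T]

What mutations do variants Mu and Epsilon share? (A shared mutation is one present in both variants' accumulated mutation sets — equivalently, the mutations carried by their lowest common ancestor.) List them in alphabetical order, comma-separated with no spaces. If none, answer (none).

Accumulating mutations along path to Mu:
  At Lambda: gained [] -> total []
  At Mu: gained ['P260W', 'A342F', 'G478C'] -> total ['A342F', 'G478C', 'P260W']
Mutations(Mu) = ['A342F', 'G478C', 'P260W']
Accumulating mutations along path to Epsilon:
  At Lambda: gained [] -> total []
  At Mu: gained ['P260W', 'A342F', 'G478C'] -> total ['A342F', 'G478C', 'P260W']
  At Epsilon: gained ['I799R', 'M243D', 'E345A'] -> total ['A342F', 'E345A', 'G478C', 'I799R', 'M243D', 'P260W']
Mutations(Epsilon) = ['A342F', 'E345A', 'G478C', 'I799R', 'M243D', 'P260W']
Intersection: ['A342F', 'G478C', 'P260W'] ∩ ['A342F', 'E345A', 'G478C', 'I799R', 'M243D', 'P260W'] = ['A342F', 'G478C', 'P260W']

Answer: A342F,G478C,P260W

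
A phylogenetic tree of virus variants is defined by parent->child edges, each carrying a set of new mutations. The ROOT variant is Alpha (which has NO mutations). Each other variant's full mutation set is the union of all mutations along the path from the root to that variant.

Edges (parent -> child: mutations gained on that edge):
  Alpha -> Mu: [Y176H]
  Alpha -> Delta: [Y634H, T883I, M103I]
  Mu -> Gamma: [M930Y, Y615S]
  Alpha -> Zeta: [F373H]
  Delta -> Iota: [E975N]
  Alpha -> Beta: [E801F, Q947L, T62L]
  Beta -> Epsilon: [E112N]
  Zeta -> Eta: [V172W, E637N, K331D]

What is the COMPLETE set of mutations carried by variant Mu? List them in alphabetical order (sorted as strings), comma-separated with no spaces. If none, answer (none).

Answer: Y176H

Derivation:
At Alpha: gained [] -> total []
At Mu: gained ['Y176H'] -> total ['Y176H']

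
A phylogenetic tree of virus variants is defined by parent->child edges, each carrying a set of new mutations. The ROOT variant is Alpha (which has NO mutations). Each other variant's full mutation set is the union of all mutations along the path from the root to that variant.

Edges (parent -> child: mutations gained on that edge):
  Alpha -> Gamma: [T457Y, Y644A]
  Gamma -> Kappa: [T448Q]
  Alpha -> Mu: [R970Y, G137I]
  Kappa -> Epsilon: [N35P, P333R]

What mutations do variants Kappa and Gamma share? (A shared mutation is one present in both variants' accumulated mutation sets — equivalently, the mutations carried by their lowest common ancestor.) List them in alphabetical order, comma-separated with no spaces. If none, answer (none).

Accumulating mutations along path to Kappa:
  At Alpha: gained [] -> total []
  At Gamma: gained ['T457Y', 'Y644A'] -> total ['T457Y', 'Y644A']
  At Kappa: gained ['T448Q'] -> total ['T448Q', 'T457Y', 'Y644A']
Mutations(Kappa) = ['T448Q', 'T457Y', 'Y644A']
Accumulating mutations along path to Gamma:
  At Alpha: gained [] -> total []
  At Gamma: gained ['T457Y', 'Y644A'] -> total ['T457Y', 'Y644A']
Mutations(Gamma) = ['T457Y', 'Y644A']
Intersection: ['T448Q', 'T457Y', 'Y644A'] ∩ ['T457Y', 'Y644A'] = ['T457Y', 'Y644A']

Answer: T457Y,Y644A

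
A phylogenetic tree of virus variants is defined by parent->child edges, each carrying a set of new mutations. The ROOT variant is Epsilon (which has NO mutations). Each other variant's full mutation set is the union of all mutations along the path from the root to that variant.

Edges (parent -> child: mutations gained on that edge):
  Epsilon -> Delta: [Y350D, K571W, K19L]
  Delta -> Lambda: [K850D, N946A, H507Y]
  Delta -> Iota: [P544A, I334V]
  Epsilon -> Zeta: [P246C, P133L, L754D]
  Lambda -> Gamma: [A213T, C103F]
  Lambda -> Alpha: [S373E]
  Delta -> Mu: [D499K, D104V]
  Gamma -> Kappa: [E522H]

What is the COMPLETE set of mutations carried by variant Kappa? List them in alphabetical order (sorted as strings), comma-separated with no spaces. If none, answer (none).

At Epsilon: gained [] -> total []
At Delta: gained ['Y350D', 'K571W', 'K19L'] -> total ['K19L', 'K571W', 'Y350D']
At Lambda: gained ['K850D', 'N946A', 'H507Y'] -> total ['H507Y', 'K19L', 'K571W', 'K850D', 'N946A', 'Y350D']
At Gamma: gained ['A213T', 'C103F'] -> total ['A213T', 'C103F', 'H507Y', 'K19L', 'K571W', 'K850D', 'N946A', 'Y350D']
At Kappa: gained ['E522H'] -> total ['A213T', 'C103F', 'E522H', 'H507Y', 'K19L', 'K571W', 'K850D', 'N946A', 'Y350D']

Answer: A213T,C103F,E522H,H507Y,K19L,K571W,K850D,N946A,Y350D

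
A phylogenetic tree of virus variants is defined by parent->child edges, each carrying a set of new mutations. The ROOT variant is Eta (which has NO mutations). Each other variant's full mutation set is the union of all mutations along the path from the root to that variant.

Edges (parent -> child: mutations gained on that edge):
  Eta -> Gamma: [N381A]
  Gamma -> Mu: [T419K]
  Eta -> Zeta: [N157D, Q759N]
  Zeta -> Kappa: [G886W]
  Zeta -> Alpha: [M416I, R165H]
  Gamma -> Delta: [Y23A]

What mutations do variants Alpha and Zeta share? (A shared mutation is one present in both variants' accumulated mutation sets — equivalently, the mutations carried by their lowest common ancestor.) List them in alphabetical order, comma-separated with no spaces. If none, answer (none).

Answer: N157D,Q759N

Derivation:
Accumulating mutations along path to Alpha:
  At Eta: gained [] -> total []
  At Zeta: gained ['N157D', 'Q759N'] -> total ['N157D', 'Q759N']
  At Alpha: gained ['M416I', 'R165H'] -> total ['M416I', 'N157D', 'Q759N', 'R165H']
Mutations(Alpha) = ['M416I', 'N157D', 'Q759N', 'R165H']
Accumulating mutations along path to Zeta:
  At Eta: gained [] -> total []
  At Zeta: gained ['N157D', 'Q759N'] -> total ['N157D', 'Q759N']
Mutations(Zeta) = ['N157D', 'Q759N']
Intersection: ['M416I', 'N157D', 'Q759N', 'R165H'] ∩ ['N157D', 'Q759N'] = ['N157D', 'Q759N']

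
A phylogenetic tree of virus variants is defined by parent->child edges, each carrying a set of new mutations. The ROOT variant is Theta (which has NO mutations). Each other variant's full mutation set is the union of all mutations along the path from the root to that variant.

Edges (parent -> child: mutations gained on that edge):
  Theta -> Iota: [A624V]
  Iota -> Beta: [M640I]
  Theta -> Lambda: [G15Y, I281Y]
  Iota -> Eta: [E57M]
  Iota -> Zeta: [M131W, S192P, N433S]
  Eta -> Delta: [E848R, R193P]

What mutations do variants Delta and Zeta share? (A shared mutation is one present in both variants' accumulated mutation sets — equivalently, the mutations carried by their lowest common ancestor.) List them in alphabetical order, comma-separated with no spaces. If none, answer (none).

Accumulating mutations along path to Delta:
  At Theta: gained [] -> total []
  At Iota: gained ['A624V'] -> total ['A624V']
  At Eta: gained ['E57M'] -> total ['A624V', 'E57M']
  At Delta: gained ['E848R', 'R193P'] -> total ['A624V', 'E57M', 'E848R', 'R193P']
Mutations(Delta) = ['A624V', 'E57M', 'E848R', 'R193P']
Accumulating mutations along path to Zeta:
  At Theta: gained [] -> total []
  At Iota: gained ['A624V'] -> total ['A624V']
  At Zeta: gained ['M131W', 'S192P', 'N433S'] -> total ['A624V', 'M131W', 'N433S', 'S192P']
Mutations(Zeta) = ['A624V', 'M131W', 'N433S', 'S192P']
Intersection: ['A624V', 'E57M', 'E848R', 'R193P'] ∩ ['A624V', 'M131W', 'N433S', 'S192P'] = ['A624V']

Answer: A624V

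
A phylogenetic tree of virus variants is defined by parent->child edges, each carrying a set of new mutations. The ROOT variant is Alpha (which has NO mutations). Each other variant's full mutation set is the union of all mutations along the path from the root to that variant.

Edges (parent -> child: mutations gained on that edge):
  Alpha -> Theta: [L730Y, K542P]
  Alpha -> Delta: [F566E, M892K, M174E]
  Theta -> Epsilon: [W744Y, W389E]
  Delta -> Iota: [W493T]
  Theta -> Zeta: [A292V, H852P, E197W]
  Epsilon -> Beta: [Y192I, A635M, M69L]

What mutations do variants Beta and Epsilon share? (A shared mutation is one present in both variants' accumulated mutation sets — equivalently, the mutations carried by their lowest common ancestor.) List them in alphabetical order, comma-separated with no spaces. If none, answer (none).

Accumulating mutations along path to Beta:
  At Alpha: gained [] -> total []
  At Theta: gained ['L730Y', 'K542P'] -> total ['K542P', 'L730Y']
  At Epsilon: gained ['W744Y', 'W389E'] -> total ['K542P', 'L730Y', 'W389E', 'W744Y']
  At Beta: gained ['Y192I', 'A635M', 'M69L'] -> total ['A635M', 'K542P', 'L730Y', 'M69L', 'W389E', 'W744Y', 'Y192I']
Mutations(Beta) = ['A635M', 'K542P', 'L730Y', 'M69L', 'W389E', 'W744Y', 'Y192I']
Accumulating mutations along path to Epsilon:
  At Alpha: gained [] -> total []
  At Theta: gained ['L730Y', 'K542P'] -> total ['K542P', 'L730Y']
  At Epsilon: gained ['W744Y', 'W389E'] -> total ['K542P', 'L730Y', 'W389E', 'W744Y']
Mutations(Epsilon) = ['K542P', 'L730Y', 'W389E', 'W744Y']
Intersection: ['A635M', 'K542P', 'L730Y', 'M69L', 'W389E', 'W744Y', 'Y192I'] ∩ ['K542P', 'L730Y', 'W389E', 'W744Y'] = ['K542P', 'L730Y', 'W389E', 'W744Y']

Answer: K542P,L730Y,W389E,W744Y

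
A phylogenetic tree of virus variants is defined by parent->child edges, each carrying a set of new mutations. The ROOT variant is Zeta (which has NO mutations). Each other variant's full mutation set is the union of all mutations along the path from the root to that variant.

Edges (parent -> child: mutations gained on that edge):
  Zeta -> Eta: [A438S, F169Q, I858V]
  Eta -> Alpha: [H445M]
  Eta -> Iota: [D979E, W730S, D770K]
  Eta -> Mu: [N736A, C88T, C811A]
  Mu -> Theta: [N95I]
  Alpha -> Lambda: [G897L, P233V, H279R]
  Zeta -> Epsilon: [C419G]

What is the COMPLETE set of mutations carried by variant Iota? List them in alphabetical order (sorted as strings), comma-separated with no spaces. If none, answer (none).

Answer: A438S,D770K,D979E,F169Q,I858V,W730S

Derivation:
At Zeta: gained [] -> total []
At Eta: gained ['A438S', 'F169Q', 'I858V'] -> total ['A438S', 'F169Q', 'I858V']
At Iota: gained ['D979E', 'W730S', 'D770K'] -> total ['A438S', 'D770K', 'D979E', 'F169Q', 'I858V', 'W730S']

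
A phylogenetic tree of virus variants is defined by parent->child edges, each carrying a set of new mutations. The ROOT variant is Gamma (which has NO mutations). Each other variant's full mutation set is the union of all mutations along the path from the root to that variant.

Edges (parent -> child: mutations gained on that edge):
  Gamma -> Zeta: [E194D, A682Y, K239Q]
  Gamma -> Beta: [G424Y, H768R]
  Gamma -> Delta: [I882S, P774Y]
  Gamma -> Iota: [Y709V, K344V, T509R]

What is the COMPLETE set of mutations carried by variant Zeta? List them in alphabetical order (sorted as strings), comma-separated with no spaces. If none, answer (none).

At Gamma: gained [] -> total []
At Zeta: gained ['E194D', 'A682Y', 'K239Q'] -> total ['A682Y', 'E194D', 'K239Q']

Answer: A682Y,E194D,K239Q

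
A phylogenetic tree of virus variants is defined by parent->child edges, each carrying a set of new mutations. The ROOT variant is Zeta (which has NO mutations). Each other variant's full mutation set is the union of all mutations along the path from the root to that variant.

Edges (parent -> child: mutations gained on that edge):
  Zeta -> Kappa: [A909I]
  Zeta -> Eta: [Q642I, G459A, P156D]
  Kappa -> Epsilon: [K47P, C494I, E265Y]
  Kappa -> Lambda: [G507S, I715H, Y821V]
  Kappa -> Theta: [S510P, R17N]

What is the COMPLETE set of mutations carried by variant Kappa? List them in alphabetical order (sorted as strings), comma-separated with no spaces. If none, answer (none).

At Zeta: gained [] -> total []
At Kappa: gained ['A909I'] -> total ['A909I']

Answer: A909I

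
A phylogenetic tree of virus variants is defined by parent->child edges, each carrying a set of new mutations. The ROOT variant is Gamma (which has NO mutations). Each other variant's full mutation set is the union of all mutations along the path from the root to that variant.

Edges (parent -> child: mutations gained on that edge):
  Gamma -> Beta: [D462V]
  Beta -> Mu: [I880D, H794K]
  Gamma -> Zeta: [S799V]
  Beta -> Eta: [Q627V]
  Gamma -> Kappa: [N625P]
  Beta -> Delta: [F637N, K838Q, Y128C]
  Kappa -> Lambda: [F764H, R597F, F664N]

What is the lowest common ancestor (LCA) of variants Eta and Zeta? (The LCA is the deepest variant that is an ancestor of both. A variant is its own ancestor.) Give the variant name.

Path from root to Eta: Gamma -> Beta -> Eta
  ancestors of Eta: {Gamma, Beta, Eta}
Path from root to Zeta: Gamma -> Zeta
  ancestors of Zeta: {Gamma, Zeta}
Common ancestors: {Gamma}
Walk up from Zeta: Zeta (not in ancestors of Eta), Gamma (in ancestors of Eta)
Deepest common ancestor (LCA) = Gamma

Answer: Gamma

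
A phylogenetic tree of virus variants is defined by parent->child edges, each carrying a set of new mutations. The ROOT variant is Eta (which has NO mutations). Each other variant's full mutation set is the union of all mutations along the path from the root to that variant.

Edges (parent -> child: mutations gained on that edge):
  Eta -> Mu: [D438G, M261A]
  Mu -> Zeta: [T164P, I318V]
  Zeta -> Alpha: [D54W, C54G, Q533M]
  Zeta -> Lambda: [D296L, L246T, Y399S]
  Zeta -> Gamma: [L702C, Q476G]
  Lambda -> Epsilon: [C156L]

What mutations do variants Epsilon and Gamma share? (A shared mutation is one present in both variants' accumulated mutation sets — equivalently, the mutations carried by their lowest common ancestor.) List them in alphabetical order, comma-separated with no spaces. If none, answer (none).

Answer: D438G,I318V,M261A,T164P

Derivation:
Accumulating mutations along path to Epsilon:
  At Eta: gained [] -> total []
  At Mu: gained ['D438G', 'M261A'] -> total ['D438G', 'M261A']
  At Zeta: gained ['T164P', 'I318V'] -> total ['D438G', 'I318V', 'M261A', 'T164P']
  At Lambda: gained ['D296L', 'L246T', 'Y399S'] -> total ['D296L', 'D438G', 'I318V', 'L246T', 'M261A', 'T164P', 'Y399S']
  At Epsilon: gained ['C156L'] -> total ['C156L', 'D296L', 'D438G', 'I318V', 'L246T', 'M261A', 'T164P', 'Y399S']
Mutations(Epsilon) = ['C156L', 'D296L', 'D438G', 'I318V', 'L246T', 'M261A', 'T164P', 'Y399S']
Accumulating mutations along path to Gamma:
  At Eta: gained [] -> total []
  At Mu: gained ['D438G', 'M261A'] -> total ['D438G', 'M261A']
  At Zeta: gained ['T164P', 'I318V'] -> total ['D438G', 'I318V', 'M261A', 'T164P']
  At Gamma: gained ['L702C', 'Q476G'] -> total ['D438G', 'I318V', 'L702C', 'M261A', 'Q476G', 'T164P']
Mutations(Gamma) = ['D438G', 'I318V', 'L702C', 'M261A', 'Q476G', 'T164P']
Intersection: ['C156L', 'D296L', 'D438G', 'I318V', 'L246T', 'M261A', 'T164P', 'Y399S'] ∩ ['D438G', 'I318V', 'L702C', 'M261A', 'Q476G', 'T164P'] = ['D438G', 'I318V', 'M261A', 'T164P']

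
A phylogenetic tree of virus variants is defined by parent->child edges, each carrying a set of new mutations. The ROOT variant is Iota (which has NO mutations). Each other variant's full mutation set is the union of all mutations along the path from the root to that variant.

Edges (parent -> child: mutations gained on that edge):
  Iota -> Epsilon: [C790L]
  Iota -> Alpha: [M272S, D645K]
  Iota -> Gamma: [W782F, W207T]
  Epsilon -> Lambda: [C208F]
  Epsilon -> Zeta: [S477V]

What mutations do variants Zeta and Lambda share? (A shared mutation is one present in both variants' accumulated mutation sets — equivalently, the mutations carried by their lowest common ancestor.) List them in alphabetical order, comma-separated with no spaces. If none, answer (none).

Answer: C790L

Derivation:
Accumulating mutations along path to Zeta:
  At Iota: gained [] -> total []
  At Epsilon: gained ['C790L'] -> total ['C790L']
  At Zeta: gained ['S477V'] -> total ['C790L', 'S477V']
Mutations(Zeta) = ['C790L', 'S477V']
Accumulating mutations along path to Lambda:
  At Iota: gained [] -> total []
  At Epsilon: gained ['C790L'] -> total ['C790L']
  At Lambda: gained ['C208F'] -> total ['C208F', 'C790L']
Mutations(Lambda) = ['C208F', 'C790L']
Intersection: ['C790L', 'S477V'] ∩ ['C208F', 'C790L'] = ['C790L']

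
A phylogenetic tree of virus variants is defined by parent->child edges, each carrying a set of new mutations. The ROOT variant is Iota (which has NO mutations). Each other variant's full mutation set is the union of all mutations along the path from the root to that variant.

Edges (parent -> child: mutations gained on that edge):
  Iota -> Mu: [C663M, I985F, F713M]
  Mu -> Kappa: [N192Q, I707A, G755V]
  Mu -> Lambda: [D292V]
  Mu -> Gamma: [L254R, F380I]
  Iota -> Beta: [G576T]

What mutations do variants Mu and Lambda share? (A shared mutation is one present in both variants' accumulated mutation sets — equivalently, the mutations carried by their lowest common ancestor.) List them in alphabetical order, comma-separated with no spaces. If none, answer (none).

Answer: C663M,F713M,I985F

Derivation:
Accumulating mutations along path to Mu:
  At Iota: gained [] -> total []
  At Mu: gained ['C663M', 'I985F', 'F713M'] -> total ['C663M', 'F713M', 'I985F']
Mutations(Mu) = ['C663M', 'F713M', 'I985F']
Accumulating mutations along path to Lambda:
  At Iota: gained [] -> total []
  At Mu: gained ['C663M', 'I985F', 'F713M'] -> total ['C663M', 'F713M', 'I985F']
  At Lambda: gained ['D292V'] -> total ['C663M', 'D292V', 'F713M', 'I985F']
Mutations(Lambda) = ['C663M', 'D292V', 'F713M', 'I985F']
Intersection: ['C663M', 'F713M', 'I985F'] ∩ ['C663M', 'D292V', 'F713M', 'I985F'] = ['C663M', 'F713M', 'I985F']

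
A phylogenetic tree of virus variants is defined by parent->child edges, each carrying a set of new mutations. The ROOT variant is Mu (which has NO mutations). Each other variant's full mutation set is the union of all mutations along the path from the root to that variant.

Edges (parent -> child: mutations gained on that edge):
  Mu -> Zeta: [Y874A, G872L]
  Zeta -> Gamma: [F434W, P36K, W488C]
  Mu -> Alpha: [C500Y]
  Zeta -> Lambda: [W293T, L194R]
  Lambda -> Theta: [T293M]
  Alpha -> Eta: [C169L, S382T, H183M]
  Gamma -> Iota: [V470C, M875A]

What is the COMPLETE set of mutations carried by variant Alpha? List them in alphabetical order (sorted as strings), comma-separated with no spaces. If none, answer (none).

Answer: C500Y

Derivation:
At Mu: gained [] -> total []
At Alpha: gained ['C500Y'] -> total ['C500Y']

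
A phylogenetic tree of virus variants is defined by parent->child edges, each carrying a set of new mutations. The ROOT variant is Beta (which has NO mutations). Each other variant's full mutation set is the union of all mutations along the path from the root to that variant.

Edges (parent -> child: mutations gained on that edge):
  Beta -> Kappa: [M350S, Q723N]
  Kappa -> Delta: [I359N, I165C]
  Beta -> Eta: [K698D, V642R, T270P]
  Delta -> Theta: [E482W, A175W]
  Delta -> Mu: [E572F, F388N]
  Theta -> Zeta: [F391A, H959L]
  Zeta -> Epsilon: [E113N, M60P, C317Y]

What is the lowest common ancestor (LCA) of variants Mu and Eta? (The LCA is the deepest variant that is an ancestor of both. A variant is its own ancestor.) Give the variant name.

Path from root to Mu: Beta -> Kappa -> Delta -> Mu
  ancestors of Mu: {Beta, Kappa, Delta, Mu}
Path from root to Eta: Beta -> Eta
  ancestors of Eta: {Beta, Eta}
Common ancestors: {Beta}
Walk up from Eta: Eta (not in ancestors of Mu), Beta (in ancestors of Mu)
Deepest common ancestor (LCA) = Beta

Answer: Beta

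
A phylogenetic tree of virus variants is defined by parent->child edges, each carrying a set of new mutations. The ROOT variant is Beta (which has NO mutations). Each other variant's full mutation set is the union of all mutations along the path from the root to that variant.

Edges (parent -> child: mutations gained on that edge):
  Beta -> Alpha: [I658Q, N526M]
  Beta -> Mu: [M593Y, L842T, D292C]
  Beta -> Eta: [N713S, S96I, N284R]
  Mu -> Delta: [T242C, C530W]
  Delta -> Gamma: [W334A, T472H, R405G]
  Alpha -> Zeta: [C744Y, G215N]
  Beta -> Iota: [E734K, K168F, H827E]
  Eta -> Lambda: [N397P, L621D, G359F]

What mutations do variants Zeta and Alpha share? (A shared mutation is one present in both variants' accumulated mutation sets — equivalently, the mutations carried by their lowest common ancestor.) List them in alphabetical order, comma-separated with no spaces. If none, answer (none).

Answer: I658Q,N526M

Derivation:
Accumulating mutations along path to Zeta:
  At Beta: gained [] -> total []
  At Alpha: gained ['I658Q', 'N526M'] -> total ['I658Q', 'N526M']
  At Zeta: gained ['C744Y', 'G215N'] -> total ['C744Y', 'G215N', 'I658Q', 'N526M']
Mutations(Zeta) = ['C744Y', 'G215N', 'I658Q', 'N526M']
Accumulating mutations along path to Alpha:
  At Beta: gained [] -> total []
  At Alpha: gained ['I658Q', 'N526M'] -> total ['I658Q', 'N526M']
Mutations(Alpha) = ['I658Q', 'N526M']
Intersection: ['C744Y', 'G215N', 'I658Q', 'N526M'] ∩ ['I658Q', 'N526M'] = ['I658Q', 'N526M']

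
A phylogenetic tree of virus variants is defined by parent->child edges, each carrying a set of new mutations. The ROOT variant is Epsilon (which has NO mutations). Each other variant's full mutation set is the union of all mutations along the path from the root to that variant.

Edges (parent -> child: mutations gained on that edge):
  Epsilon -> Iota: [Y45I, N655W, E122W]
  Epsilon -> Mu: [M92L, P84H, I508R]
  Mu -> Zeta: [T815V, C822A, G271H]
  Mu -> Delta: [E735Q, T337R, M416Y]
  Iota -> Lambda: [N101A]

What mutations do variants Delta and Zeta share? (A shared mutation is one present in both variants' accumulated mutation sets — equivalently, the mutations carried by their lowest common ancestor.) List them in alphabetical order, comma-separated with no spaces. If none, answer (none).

Answer: I508R,M92L,P84H

Derivation:
Accumulating mutations along path to Delta:
  At Epsilon: gained [] -> total []
  At Mu: gained ['M92L', 'P84H', 'I508R'] -> total ['I508R', 'M92L', 'P84H']
  At Delta: gained ['E735Q', 'T337R', 'M416Y'] -> total ['E735Q', 'I508R', 'M416Y', 'M92L', 'P84H', 'T337R']
Mutations(Delta) = ['E735Q', 'I508R', 'M416Y', 'M92L', 'P84H', 'T337R']
Accumulating mutations along path to Zeta:
  At Epsilon: gained [] -> total []
  At Mu: gained ['M92L', 'P84H', 'I508R'] -> total ['I508R', 'M92L', 'P84H']
  At Zeta: gained ['T815V', 'C822A', 'G271H'] -> total ['C822A', 'G271H', 'I508R', 'M92L', 'P84H', 'T815V']
Mutations(Zeta) = ['C822A', 'G271H', 'I508R', 'M92L', 'P84H', 'T815V']
Intersection: ['E735Q', 'I508R', 'M416Y', 'M92L', 'P84H', 'T337R'] ∩ ['C822A', 'G271H', 'I508R', 'M92L', 'P84H', 'T815V'] = ['I508R', 'M92L', 'P84H']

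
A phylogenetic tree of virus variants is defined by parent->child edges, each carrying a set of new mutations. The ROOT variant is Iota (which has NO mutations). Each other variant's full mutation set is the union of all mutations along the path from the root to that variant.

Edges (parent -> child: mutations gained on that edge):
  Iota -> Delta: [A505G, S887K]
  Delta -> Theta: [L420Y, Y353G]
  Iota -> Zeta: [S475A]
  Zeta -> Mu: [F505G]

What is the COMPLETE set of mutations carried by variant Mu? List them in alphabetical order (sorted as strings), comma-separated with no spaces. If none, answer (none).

Answer: F505G,S475A

Derivation:
At Iota: gained [] -> total []
At Zeta: gained ['S475A'] -> total ['S475A']
At Mu: gained ['F505G'] -> total ['F505G', 'S475A']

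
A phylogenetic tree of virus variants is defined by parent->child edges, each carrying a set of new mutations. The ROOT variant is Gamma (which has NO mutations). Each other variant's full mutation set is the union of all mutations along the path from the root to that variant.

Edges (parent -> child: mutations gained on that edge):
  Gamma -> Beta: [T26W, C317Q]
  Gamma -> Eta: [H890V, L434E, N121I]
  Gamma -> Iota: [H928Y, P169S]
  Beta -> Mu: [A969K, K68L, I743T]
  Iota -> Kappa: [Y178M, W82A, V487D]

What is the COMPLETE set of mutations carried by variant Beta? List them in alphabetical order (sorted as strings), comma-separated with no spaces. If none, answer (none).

Answer: C317Q,T26W

Derivation:
At Gamma: gained [] -> total []
At Beta: gained ['T26W', 'C317Q'] -> total ['C317Q', 'T26W']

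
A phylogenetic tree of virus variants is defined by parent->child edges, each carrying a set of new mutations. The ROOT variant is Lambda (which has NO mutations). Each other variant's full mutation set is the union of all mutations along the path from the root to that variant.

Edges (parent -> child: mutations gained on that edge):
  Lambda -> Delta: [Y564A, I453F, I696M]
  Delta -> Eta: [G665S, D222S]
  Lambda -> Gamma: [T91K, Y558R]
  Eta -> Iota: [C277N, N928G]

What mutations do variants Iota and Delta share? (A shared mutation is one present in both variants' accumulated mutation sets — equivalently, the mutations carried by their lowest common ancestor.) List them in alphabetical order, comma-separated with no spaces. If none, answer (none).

Answer: I453F,I696M,Y564A

Derivation:
Accumulating mutations along path to Iota:
  At Lambda: gained [] -> total []
  At Delta: gained ['Y564A', 'I453F', 'I696M'] -> total ['I453F', 'I696M', 'Y564A']
  At Eta: gained ['G665S', 'D222S'] -> total ['D222S', 'G665S', 'I453F', 'I696M', 'Y564A']
  At Iota: gained ['C277N', 'N928G'] -> total ['C277N', 'D222S', 'G665S', 'I453F', 'I696M', 'N928G', 'Y564A']
Mutations(Iota) = ['C277N', 'D222S', 'G665S', 'I453F', 'I696M', 'N928G', 'Y564A']
Accumulating mutations along path to Delta:
  At Lambda: gained [] -> total []
  At Delta: gained ['Y564A', 'I453F', 'I696M'] -> total ['I453F', 'I696M', 'Y564A']
Mutations(Delta) = ['I453F', 'I696M', 'Y564A']
Intersection: ['C277N', 'D222S', 'G665S', 'I453F', 'I696M', 'N928G', 'Y564A'] ∩ ['I453F', 'I696M', 'Y564A'] = ['I453F', 'I696M', 'Y564A']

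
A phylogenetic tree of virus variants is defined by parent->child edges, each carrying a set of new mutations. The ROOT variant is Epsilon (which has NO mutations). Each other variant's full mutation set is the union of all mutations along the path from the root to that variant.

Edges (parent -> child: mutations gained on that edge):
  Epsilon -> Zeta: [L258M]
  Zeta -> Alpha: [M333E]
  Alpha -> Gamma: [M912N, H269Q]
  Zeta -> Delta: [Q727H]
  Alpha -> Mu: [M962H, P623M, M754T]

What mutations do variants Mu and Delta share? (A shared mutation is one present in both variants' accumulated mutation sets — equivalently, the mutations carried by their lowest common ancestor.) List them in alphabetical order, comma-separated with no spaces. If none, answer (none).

Answer: L258M

Derivation:
Accumulating mutations along path to Mu:
  At Epsilon: gained [] -> total []
  At Zeta: gained ['L258M'] -> total ['L258M']
  At Alpha: gained ['M333E'] -> total ['L258M', 'M333E']
  At Mu: gained ['M962H', 'P623M', 'M754T'] -> total ['L258M', 'M333E', 'M754T', 'M962H', 'P623M']
Mutations(Mu) = ['L258M', 'M333E', 'M754T', 'M962H', 'P623M']
Accumulating mutations along path to Delta:
  At Epsilon: gained [] -> total []
  At Zeta: gained ['L258M'] -> total ['L258M']
  At Delta: gained ['Q727H'] -> total ['L258M', 'Q727H']
Mutations(Delta) = ['L258M', 'Q727H']
Intersection: ['L258M', 'M333E', 'M754T', 'M962H', 'P623M'] ∩ ['L258M', 'Q727H'] = ['L258M']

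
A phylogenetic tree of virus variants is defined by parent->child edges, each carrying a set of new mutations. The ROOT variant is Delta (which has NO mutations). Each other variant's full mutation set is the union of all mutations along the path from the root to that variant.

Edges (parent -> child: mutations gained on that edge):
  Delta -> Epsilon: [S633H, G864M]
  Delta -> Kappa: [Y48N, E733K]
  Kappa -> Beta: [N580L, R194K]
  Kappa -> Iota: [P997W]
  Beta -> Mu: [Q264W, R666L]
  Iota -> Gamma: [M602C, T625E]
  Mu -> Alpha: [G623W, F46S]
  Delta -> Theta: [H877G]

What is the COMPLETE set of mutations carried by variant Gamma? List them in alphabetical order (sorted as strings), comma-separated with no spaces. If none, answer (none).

At Delta: gained [] -> total []
At Kappa: gained ['Y48N', 'E733K'] -> total ['E733K', 'Y48N']
At Iota: gained ['P997W'] -> total ['E733K', 'P997W', 'Y48N']
At Gamma: gained ['M602C', 'T625E'] -> total ['E733K', 'M602C', 'P997W', 'T625E', 'Y48N']

Answer: E733K,M602C,P997W,T625E,Y48N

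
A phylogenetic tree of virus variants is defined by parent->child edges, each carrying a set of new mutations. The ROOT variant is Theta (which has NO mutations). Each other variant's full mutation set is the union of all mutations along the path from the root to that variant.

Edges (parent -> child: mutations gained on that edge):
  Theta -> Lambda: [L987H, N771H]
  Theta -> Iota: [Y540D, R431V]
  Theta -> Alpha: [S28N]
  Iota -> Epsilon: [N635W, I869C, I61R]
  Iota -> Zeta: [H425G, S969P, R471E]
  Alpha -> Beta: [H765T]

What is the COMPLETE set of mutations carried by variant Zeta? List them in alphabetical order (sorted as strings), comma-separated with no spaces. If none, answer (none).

At Theta: gained [] -> total []
At Iota: gained ['Y540D', 'R431V'] -> total ['R431V', 'Y540D']
At Zeta: gained ['H425G', 'S969P', 'R471E'] -> total ['H425G', 'R431V', 'R471E', 'S969P', 'Y540D']

Answer: H425G,R431V,R471E,S969P,Y540D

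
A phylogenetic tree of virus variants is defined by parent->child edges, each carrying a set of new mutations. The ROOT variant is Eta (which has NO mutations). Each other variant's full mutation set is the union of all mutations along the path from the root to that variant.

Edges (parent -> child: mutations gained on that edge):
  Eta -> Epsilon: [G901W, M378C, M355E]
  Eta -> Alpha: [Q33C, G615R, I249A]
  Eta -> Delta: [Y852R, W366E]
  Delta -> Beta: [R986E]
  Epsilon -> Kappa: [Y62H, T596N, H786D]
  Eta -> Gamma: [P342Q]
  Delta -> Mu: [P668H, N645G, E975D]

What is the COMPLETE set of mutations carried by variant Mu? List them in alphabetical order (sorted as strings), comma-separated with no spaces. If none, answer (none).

Answer: E975D,N645G,P668H,W366E,Y852R

Derivation:
At Eta: gained [] -> total []
At Delta: gained ['Y852R', 'W366E'] -> total ['W366E', 'Y852R']
At Mu: gained ['P668H', 'N645G', 'E975D'] -> total ['E975D', 'N645G', 'P668H', 'W366E', 'Y852R']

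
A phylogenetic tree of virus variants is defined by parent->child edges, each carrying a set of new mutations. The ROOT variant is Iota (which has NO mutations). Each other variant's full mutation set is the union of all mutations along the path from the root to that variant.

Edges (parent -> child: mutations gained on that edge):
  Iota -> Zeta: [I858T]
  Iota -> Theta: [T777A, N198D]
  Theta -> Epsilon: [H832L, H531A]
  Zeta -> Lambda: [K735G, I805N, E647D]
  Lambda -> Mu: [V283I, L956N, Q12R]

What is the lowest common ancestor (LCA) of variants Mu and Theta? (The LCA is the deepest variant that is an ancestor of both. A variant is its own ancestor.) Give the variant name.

Answer: Iota

Derivation:
Path from root to Mu: Iota -> Zeta -> Lambda -> Mu
  ancestors of Mu: {Iota, Zeta, Lambda, Mu}
Path from root to Theta: Iota -> Theta
  ancestors of Theta: {Iota, Theta}
Common ancestors: {Iota}
Walk up from Theta: Theta (not in ancestors of Mu), Iota (in ancestors of Mu)
Deepest common ancestor (LCA) = Iota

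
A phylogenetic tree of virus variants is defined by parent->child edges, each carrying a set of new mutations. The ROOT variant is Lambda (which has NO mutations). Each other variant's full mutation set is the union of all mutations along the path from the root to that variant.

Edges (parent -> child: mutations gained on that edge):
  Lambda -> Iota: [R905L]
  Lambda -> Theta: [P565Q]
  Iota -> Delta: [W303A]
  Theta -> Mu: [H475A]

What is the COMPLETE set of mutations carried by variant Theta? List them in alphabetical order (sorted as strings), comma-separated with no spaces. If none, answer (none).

Answer: P565Q

Derivation:
At Lambda: gained [] -> total []
At Theta: gained ['P565Q'] -> total ['P565Q']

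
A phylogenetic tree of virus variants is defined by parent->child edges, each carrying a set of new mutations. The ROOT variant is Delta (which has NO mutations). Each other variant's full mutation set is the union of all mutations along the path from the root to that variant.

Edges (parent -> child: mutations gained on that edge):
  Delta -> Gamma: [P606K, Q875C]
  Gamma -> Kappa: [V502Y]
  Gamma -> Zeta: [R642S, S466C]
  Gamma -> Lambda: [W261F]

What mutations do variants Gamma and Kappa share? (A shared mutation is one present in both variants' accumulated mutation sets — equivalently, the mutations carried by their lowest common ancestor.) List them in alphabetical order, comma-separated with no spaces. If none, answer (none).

Answer: P606K,Q875C

Derivation:
Accumulating mutations along path to Gamma:
  At Delta: gained [] -> total []
  At Gamma: gained ['P606K', 'Q875C'] -> total ['P606K', 'Q875C']
Mutations(Gamma) = ['P606K', 'Q875C']
Accumulating mutations along path to Kappa:
  At Delta: gained [] -> total []
  At Gamma: gained ['P606K', 'Q875C'] -> total ['P606K', 'Q875C']
  At Kappa: gained ['V502Y'] -> total ['P606K', 'Q875C', 'V502Y']
Mutations(Kappa) = ['P606K', 'Q875C', 'V502Y']
Intersection: ['P606K', 'Q875C'] ∩ ['P606K', 'Q875C', 'V502Y'] = ['P606K', 'Q875C']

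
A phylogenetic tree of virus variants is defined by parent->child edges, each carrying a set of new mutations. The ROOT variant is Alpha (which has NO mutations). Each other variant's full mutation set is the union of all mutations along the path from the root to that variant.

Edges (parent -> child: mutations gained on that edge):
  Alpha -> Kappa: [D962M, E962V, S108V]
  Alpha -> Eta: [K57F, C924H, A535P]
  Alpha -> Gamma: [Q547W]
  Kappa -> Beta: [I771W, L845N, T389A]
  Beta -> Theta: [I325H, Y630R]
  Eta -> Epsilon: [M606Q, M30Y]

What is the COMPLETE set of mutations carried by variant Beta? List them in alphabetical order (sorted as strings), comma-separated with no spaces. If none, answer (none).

At Alpha: gained [] -> total []
At Kappa: gained ['D962M', 'E962V', 'S108V'] -> total ['D962M', 'E962V', 'S108V']
At Beta: gained ['I771W', 'L845N', 'T389A'] -> total ['D962M', 'E962V', 'I771W', 'L845N', 'S108V', 'T389A']

Answer: D962M,E962V,I771W,L845N,S108V,T389A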